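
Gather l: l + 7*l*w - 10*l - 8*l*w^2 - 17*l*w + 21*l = l*(-8*w^2 - 10*w + 12)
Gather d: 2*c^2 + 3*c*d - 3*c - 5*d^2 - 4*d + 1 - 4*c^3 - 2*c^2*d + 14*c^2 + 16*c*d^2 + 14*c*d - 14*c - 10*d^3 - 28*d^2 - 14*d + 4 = -4*c^3 + 16*c^2 - 17*c - 10*d^3 + d^2*(16*c - 33) + d*(-2*c^2 + 17*c - 18) + 5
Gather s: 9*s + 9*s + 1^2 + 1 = 18*s + 2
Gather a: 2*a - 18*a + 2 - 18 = -16*a - 16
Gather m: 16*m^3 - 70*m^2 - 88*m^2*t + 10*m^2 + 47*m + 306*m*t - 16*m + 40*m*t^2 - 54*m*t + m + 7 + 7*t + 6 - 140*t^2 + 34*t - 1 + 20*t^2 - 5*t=16*m^3 + m^2*(-88*t - 60) + m*(40*t^2 + 252*t + 32) - 120*t^2 + 36*t + 12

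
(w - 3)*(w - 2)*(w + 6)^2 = w^4 + 7*w^3 - 18*w^2 - 108*w + 216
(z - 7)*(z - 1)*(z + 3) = z^3 - 5*z^2 - 17*z + 21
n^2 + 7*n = n*(n + 7)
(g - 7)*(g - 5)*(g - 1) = g^3 - 13*g^2 + 47*g - 35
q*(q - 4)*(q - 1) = q^3 - 5*q^2 + 4*q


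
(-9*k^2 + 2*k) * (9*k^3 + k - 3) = -81*k^5 + 18*k^4 - 9*k^3 + 29*k^2 - 6*k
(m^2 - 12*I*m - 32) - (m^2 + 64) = -12*I*m - 96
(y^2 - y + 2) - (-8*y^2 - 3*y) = 9*y^2 + 2*y + 2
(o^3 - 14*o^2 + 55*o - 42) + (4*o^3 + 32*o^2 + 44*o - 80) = 5*o^3 + 18*o^2 + 99*o - 122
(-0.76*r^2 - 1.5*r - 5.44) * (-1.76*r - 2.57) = 1.3376*r^3 + 4.5932*r^2 + 13.4294*r + 13.9808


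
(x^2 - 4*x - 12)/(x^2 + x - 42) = (x + 2)/(x + 7)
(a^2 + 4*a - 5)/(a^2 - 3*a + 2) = (a + 5)/(a - 2)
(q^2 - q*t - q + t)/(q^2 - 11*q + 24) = (q^2 - q*t - q + t)/(q^2 - 11*q + 24)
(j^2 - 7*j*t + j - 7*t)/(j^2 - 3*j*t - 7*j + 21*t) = (j^2 - 7*j*t + j - 7*t)/(j^2 - 3*j*t - 7*j + 21*t)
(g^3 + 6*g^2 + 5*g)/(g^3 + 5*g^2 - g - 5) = g/(g - 1)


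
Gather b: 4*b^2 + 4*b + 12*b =4*b^2 + 16*b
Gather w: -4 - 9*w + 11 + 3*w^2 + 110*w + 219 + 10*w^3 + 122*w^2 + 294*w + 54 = 10*w^3 + 125*w^2 + 395*w + 280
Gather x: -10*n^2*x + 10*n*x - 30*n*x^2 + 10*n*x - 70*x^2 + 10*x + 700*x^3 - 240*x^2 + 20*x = 700*x^3 + x^2*(-30*n - 310) + x*(-10*n^2 + 20*n + 30)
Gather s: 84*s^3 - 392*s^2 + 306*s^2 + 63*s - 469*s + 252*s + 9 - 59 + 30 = 84*s^3 - 86*s^2 - 154*s - 20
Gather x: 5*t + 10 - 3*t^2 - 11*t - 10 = -3*t^2 - 6*t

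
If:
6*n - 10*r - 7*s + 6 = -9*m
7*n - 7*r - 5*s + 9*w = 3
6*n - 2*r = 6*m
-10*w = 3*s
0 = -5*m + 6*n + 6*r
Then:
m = -576/601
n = -552/601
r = 72/601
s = -5610/4207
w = 1683/4207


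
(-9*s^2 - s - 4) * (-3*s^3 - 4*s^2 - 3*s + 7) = 27*s^5 + 39*s^4 + 43*s^3 - 44*s^2 + 5*s - 28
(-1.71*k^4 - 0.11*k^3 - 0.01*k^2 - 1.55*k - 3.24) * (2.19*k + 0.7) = -3.7449*k^5 - 1.4379*k^4 - 0.0989*k^3 - 3.4015*k^2 - 8.1806*k - 2.268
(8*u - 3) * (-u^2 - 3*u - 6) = -8*u^3 - 21*u^2 - 39*u + 18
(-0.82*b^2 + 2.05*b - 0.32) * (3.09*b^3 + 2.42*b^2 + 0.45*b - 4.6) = -2.5338*b^5 + 4.3501*b^4 + 3.6032*b^3 + 3.9201*b^2 - 9.574*b + 1.472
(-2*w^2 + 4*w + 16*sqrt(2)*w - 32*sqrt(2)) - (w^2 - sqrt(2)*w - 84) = -3*w^2 + 4*w + 17*sqrt(2)*w - 32*sqrt(2) + 84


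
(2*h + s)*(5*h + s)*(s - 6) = 10*h^2*s - 60*h^2 + 7*h*s^2 - 42*h*s + s^3 - 6*s^2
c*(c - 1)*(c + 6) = c^3 + 5*c^2 - 6*c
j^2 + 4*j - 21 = (j - 3)*(j + 7)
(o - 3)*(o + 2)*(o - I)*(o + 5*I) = o^4 - o^3 + 4*I*o^3 - o^2 - 4*I*o^2 - 5*o - 24*I*o - 30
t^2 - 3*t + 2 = (t - 2)*(t - 1)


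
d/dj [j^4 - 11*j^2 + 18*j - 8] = 4*j^3 - 22*j + 18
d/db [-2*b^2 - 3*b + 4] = -4*b - 3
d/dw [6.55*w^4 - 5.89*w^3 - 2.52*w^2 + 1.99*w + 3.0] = 26.2*w^3 - 17.67*w^2 - 5.04*w + 1.99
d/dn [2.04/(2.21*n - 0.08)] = -4.5084/(2.21*n - 0.08)^2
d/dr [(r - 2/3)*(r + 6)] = 2*r + 16/3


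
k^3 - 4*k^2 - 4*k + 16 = (k - 4)*(k - 2)*(k + 2)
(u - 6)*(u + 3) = u^2 - 3*u - 18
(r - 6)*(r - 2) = r^2 - 8*r + 12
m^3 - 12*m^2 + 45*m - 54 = (m - 6)*(m - 3)^2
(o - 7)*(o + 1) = o^2 - 6*o - 7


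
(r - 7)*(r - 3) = r^2 - 10*r + 21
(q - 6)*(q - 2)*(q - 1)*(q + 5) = q^4 - 4*q^3 - 25*q^2 + 88*q - 60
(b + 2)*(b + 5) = b^2 + 7*b + 10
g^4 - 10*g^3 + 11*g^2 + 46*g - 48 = (g - 8)*(g - 3)*(g - 1)*(g + 2)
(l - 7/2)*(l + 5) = l^2 + 3*l/2 - 35/2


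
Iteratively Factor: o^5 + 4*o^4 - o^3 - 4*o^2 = (o + 1)*(o^4 + 3*o^3 - 4*o^2) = o*(o + 1)*(o^3 + 3*o^2 - 4*o) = o*(o + 1)*(o + 4)*(o^2 - o) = o*(o - 1)*(o + 1)*(o + 4)*(o)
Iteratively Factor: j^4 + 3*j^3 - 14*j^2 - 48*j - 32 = (j + 2)*(j^3 + j^2 - 16*j - 16) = (j + 2)*(j + 4)*(j^2 - 3*j - 4) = (j + 1)*(j + 2)*(j + 4)*(j - 4)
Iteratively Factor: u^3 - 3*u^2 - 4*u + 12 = (u - 2)*(u^2 - u - 6) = (u - 3)*(u - 2)*(u + 2)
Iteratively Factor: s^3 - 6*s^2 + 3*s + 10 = (s - 5)*(s^2 - s - 2) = (s - 5)*(s + 1)*(s - 2)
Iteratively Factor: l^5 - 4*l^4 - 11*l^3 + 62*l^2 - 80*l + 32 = (l - 2)*(l^4 - 2*l^3 - 15*l^2 + 32*l - 16) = (l - 4)*(l - 2)*(l^3 + 2*l^2 - 7*l + 4) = (l - 4)*(l - 2)*(l - 1)*(l^2 + 3*l - 4) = (l - 4)*(l - 2)*(l - 1)^2*(l + 4)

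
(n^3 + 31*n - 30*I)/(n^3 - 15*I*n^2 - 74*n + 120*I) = (n^2 + 5*I*n + 6)/(n^2 - 10*I*n - 24)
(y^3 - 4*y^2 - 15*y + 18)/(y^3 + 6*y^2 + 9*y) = (y^2 - 7*y + 6)/(y*(y + 3))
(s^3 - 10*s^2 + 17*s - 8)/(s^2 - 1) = (s^2 - 9*s + 8)/(s + 1)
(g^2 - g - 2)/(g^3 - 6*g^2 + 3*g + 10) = 1/(g - 5)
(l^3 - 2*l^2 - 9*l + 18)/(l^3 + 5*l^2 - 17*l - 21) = (l^2 + l - 6)/(l^2 + 8*l + 7)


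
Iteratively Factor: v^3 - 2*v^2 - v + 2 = (v - 2)*(v^2 - 1) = (v - 2)*(v + 1)*(v - 1)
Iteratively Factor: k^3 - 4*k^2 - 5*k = (k + 1)*(k^2 - 5*k) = (k - 5)*(k + 1)*(k)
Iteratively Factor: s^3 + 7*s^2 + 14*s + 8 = (s + 2)*(s^2 + 5*s + 4) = (s + 1)*(s + 2)*(s + 4)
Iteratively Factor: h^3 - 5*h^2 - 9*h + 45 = (h - 5)*(h^2 - 9) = (h - 5)*(h + 3)*(h - 3)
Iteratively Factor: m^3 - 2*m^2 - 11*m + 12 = (m - 4)*(m^2 + 2*m - 3) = (m - 4)*(m + 3)*(m - 1)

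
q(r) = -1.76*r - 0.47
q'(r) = -1.76000000000000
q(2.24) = -4.41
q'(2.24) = -1.76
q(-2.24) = 3.47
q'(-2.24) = -1.76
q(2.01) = -4.01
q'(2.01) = -1.76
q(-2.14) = 3.30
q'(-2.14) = -1.76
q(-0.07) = -0.35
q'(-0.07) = -1.76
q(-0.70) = 0.76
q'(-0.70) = -1.76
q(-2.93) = 4.69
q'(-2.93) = -1.76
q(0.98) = -2.19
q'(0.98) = -1.76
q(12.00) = -21.59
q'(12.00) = -1.76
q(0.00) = -0.47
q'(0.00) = -1.76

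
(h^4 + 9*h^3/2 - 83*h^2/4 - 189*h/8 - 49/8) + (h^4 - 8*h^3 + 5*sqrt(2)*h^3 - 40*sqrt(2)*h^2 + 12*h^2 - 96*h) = 2*h^4 - 7*h^3/2 + 5*sqrt(2)*h^3 - 40*sqrt(2)*h^2 - 35*h^2/4 - 957*h/8 - 49/8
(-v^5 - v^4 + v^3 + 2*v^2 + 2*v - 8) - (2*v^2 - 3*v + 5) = -v^5 - v^4 + v^3 + 5*v - 13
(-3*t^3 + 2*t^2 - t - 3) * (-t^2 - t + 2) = 3*t^5 + t^4 - 7*t^3 + 8*t^2 + t - 6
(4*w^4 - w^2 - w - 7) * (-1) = -4*w^4 + w^2 + w + 7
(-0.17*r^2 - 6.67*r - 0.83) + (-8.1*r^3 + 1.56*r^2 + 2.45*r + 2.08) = -8.1*r^3 + 1.39*r^2 - 4.22*r + 1.25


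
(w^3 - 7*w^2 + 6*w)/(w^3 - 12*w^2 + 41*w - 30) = w/(w - 5)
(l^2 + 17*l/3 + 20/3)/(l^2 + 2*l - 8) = (l + 5/3)/(l - 2)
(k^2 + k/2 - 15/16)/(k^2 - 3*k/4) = (k + 5/4)/k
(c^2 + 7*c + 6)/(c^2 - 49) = (c^2 + 7*c + 6)/(c^2 - 49)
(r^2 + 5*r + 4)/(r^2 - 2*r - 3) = (r + 4)/(r - 3)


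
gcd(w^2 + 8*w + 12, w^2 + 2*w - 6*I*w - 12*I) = w + 2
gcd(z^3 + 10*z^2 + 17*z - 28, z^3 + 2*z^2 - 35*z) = z + 7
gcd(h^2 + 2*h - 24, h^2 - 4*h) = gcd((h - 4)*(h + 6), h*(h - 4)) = h - 4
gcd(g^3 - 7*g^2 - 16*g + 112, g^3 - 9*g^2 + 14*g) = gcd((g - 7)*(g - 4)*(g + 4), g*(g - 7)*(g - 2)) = g - 7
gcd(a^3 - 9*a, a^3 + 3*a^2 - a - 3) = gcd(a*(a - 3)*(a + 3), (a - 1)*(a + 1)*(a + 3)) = a + 3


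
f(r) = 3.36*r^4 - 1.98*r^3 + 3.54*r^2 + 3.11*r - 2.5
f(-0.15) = -2.88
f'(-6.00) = -3156.25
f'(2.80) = 271.40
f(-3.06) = 372.46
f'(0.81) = 12.09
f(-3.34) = 518.52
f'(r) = 13.44*r^3 - 5.94*r^2 + 7.08*r + 3.11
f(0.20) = -1.75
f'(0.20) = 4.40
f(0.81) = 2.74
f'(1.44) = 41.12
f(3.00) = 257.39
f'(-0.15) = 1.87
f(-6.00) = 4888.52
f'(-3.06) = -459.27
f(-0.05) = -2.65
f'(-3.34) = -587.57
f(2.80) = 197.02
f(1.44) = 17.85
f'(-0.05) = 2.74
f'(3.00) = 333.77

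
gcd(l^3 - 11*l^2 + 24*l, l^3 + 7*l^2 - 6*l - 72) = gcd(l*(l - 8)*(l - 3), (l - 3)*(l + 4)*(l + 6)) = l - 3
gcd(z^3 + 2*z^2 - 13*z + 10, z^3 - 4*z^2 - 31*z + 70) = z^2 + 3*z - 10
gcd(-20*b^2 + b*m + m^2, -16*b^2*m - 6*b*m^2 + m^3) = 1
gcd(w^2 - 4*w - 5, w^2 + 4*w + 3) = w + 1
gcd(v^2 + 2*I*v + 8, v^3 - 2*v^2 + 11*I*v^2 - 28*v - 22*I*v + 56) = v + 4*I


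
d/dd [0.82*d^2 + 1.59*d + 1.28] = 1.64*d + 1.59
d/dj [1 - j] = -1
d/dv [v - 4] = 1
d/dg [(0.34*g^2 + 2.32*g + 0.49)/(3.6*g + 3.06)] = (1.224*g^2 + 2.0808*g + 5.3352)/(12.96*g^2 + 22.032*g + 9.3636)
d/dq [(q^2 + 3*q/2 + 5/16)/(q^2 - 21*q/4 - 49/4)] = 3*(-144*q^2 - 536*q - 357)/(4*(16*q^4 - 168*q^3 + 49*q^2 + 2058*q + 2401))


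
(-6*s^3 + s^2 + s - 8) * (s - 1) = -6*s^4 + 7*s^3 - 9*s + 8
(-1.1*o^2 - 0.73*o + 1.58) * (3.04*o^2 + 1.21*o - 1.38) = -3.344*o^4 - 3.5502*o^3 + 5.4379*o^2 + 2.9192*o - 2.1804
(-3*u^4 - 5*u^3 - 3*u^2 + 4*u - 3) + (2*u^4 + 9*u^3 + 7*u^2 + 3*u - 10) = -u^4 + 4*u^3 + 4*u^2 + 7*u - 13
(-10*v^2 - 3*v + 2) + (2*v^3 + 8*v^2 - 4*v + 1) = 2*v^3 - 2*v^2 - 7*v + 3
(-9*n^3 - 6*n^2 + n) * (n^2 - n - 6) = -9*n^5 + 3*n^4 + 61*n^3 + 35*n^2 - 6*n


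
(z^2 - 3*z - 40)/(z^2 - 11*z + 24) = (z + 5)/(z - 3)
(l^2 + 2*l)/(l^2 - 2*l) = (l + 2)/(l - 2)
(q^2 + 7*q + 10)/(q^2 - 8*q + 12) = (q^2 + 7*q + 10)/(q^2 - 8*q + 12)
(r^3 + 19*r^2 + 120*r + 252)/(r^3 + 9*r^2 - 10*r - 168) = (r + 6)/(r - 4)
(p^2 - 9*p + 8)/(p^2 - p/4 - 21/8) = 8*(-p^2 + 9*p - 8)/(-8*p^2 + 2*p + 21)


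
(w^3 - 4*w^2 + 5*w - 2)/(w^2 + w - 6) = (w^2 - 2*w + 1)/(w + 3)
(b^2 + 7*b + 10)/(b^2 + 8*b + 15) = (b + 2)/(b + 3)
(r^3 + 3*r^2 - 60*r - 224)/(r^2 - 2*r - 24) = (r^2 - r - 56)/(r - 6)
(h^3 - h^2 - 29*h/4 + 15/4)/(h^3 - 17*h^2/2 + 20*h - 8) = (2*h^2 - h - 15)/(2*(h^2 - 8*h + 16))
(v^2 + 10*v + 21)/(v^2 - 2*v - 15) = (v + 7)/(v - 5)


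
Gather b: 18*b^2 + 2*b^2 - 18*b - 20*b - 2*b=20*b^2 - 40*b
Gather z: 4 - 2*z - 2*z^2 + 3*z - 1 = -2*z^2 + z + 3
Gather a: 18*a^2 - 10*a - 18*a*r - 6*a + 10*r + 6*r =18*a^2 + a*(-18*r - 16) + 16*r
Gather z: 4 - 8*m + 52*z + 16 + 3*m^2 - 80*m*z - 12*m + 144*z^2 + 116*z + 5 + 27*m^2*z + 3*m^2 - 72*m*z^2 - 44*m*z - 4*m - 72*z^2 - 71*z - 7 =6*m^2 - 24*m + z^2*(72 - 72*m) + z*(27*m^2 - 124*m + 97) + 18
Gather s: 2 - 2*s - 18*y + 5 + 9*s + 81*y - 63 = 7*s + 63*y - 56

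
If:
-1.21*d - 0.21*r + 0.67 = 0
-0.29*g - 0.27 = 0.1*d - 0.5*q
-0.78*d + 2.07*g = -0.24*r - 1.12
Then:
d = 0.553719008264463 - 0.173553719008264*r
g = -0.181339082524853*r - 0.332415059687787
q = 0.457943067033976 - 0.139887411666068*r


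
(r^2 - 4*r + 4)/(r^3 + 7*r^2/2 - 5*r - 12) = 2*(r - 2)/(2*r^2 + 11*r + 12)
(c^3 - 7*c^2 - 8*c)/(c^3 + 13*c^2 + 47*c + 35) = c*(c - 8)/(c^2 + 12*c + 35)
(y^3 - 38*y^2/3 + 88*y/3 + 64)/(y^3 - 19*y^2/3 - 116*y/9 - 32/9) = 3*(y - 6)/(3*y + 1)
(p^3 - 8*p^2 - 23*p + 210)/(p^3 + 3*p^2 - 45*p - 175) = (p - 6)/(p + 5)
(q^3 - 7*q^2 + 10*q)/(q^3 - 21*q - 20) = q*(q - 2)/(q^2 + 5*q + 4)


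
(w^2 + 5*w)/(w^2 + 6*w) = (w + 5)/(w + 6)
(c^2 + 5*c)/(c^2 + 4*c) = (c + 5)/(c + 4)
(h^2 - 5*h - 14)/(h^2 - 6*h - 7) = (h + 2)/(h + 1)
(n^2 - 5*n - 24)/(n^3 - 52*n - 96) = (n + 3)/(n^2 + 8*n + 12)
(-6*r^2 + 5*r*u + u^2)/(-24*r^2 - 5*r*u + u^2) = (6*r^2 - 5*r*u - u^2)/(24*r^2 + 5*r*u - u^2)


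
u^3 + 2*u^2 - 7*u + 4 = (u - 1)^2*(u + 4)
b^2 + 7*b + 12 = (b + 3)*(b + 4)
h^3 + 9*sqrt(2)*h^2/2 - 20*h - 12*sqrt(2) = (h - 2*sqrt(2))*(h + sqrt(2)/2)*(h + 6*sqrt(2))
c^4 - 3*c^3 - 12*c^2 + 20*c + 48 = (c - 4)*(c - 3)*(c + 2)^2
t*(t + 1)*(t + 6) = t^3 + 7*t^2 + 6*t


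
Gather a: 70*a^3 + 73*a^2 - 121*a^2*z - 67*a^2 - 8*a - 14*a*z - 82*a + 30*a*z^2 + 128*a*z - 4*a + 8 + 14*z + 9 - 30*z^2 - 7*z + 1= 70*a^3 + a^2*(6 - 121*z) + a*(30*z^2 + 114*z - 94) - 30*z^2 + 7*z + 18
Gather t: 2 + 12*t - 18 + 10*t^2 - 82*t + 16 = 10*t^2 - 70*t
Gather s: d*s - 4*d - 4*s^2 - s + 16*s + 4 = -4*d - 4*s^2 + s*(d + 15) + 4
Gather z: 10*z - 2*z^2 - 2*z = -2*z^2 + 8*z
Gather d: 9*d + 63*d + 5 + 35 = 72*d + 40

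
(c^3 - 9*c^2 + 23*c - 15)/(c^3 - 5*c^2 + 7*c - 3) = (c - 5)/(c - 1)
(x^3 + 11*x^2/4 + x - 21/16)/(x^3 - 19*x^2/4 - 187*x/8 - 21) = (x - 1/2)/(x - 8)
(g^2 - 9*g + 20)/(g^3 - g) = (g^2 - 9*g + 20)/(g^3 - g)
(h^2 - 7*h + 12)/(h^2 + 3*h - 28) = (h - 3)/(h + 7)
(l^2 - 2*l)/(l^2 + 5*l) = (l - 2)/(l + 5)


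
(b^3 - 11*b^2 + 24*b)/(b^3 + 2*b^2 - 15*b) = (b - 8)/(b + 5)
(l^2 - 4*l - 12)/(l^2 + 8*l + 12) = (l - 6)/(l + 6)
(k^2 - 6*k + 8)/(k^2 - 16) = (k - 2)/(k + 4)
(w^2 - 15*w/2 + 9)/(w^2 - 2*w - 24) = (w - 3/2)/(w + 4)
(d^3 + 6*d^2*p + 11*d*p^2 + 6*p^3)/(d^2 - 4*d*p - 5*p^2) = (-d^2 - 5*d*p - 6*p^2)/(-d + 5*p)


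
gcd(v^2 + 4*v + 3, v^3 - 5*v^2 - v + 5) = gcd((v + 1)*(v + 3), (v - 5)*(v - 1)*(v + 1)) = v + 1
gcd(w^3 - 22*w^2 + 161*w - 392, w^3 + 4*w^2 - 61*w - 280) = w - 8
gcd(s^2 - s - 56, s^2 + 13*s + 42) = s + 7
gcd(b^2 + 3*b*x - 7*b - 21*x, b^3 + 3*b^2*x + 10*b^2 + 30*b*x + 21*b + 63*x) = b + 3*x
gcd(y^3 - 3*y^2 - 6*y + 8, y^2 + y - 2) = y^2 + y - 2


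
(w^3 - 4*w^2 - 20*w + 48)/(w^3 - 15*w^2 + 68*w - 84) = (w + 4)/(w - 7)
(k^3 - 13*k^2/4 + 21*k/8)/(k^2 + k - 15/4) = k*(4*k - 7)/(2*(2*k + 5))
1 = 1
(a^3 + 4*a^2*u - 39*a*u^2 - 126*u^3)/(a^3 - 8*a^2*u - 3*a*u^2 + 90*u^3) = (-a - 7*u)/(-a + 5*u)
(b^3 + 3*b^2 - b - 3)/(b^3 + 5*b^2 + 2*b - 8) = (b^2 + 4*b + 3)/(b^2 + 6*b + 8)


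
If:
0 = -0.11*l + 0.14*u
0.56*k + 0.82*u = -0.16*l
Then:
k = -1.82792207792208*u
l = 1.27272727272727*u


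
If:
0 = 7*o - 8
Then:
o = 8/7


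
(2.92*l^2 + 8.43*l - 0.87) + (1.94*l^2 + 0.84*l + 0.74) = 4.86*l^2 + 9.27*l - 0.13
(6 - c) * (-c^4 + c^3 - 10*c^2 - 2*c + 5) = c^5 - 7*c^4 + 16*c^3 - 58*c^2 - 17*c + 30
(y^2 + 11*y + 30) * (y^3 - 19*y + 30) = y^5 + 11*y^4 + 11*y^3 - 179*y^2 - 240*y + 900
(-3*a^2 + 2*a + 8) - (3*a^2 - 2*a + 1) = -6*a^2 + 4*a + 7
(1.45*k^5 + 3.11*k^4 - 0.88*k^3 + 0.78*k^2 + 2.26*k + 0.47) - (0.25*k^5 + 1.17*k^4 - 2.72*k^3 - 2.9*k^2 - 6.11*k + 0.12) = 1.2*k^5 + 1.94*k^4 + 1.84*k^3 + 3.68*k^2 + 8.37*k + 0.35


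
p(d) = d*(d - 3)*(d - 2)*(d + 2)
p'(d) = d*(d - 3)*(d - 2) + d*(d - 3)*(d + 2) + d*(d - 2)*(d + 2) + (d - 3)*(d - 2)*(d + 2) = 4*d^3 - 9*d^2 - 8*d + 12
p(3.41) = 10.66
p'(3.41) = 38.67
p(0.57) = 5.09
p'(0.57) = 5.26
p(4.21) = 69.91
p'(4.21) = 117.28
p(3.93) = 41.83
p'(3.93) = 84.35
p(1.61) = 3.15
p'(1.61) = -7.52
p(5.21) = 266.48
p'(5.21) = 291.71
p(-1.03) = -12.20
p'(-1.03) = 6.32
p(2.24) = -1.73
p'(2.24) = -6.12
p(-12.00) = 25200.00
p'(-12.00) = -8100.00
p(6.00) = 576.00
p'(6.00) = 504.00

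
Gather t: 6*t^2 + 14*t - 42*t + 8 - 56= 6*t^2 - 28*t - 48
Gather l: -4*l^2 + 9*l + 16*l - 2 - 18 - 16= -4*l^2 + 25*l - 36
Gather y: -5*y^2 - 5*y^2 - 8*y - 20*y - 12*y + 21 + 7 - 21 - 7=-10*y^2 - 40*y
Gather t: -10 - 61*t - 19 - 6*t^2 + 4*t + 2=-6*t^2 - 57*t - 27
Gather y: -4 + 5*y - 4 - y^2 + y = -y^2 + 6*y - 8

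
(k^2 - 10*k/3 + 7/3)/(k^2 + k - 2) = (k - 7/3)/(k + 2)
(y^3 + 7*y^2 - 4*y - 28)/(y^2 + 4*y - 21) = (y^2 - 4)/(y - 3)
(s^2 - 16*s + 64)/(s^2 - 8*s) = (s - 8)/s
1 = 1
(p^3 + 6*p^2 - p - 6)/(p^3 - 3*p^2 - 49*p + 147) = (p^3 + 6*p^2 - p - 6)/(p^3 - 3*p^2 - 49*p + 147)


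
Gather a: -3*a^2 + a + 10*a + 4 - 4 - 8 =-3*a^2 + 11*a - 8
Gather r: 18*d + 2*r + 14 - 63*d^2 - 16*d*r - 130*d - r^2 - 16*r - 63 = -63*d^2 - 112*d - r^2 + r*(-16*d - 14) - 49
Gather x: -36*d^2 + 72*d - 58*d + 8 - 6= -36*d^2 + 14*d + 2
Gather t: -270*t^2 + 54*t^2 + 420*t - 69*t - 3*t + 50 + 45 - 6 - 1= -216*t^2 + 348*t + 88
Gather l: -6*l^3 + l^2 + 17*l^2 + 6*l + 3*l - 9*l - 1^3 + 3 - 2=-6*l^3 + 18*l^2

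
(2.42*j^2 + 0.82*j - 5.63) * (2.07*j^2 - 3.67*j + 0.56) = 5.0094*j^4 - 7.184*j^3 - 13.3083*j^2 + 21.1213*j - 3.1528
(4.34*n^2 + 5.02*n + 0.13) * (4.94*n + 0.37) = 21.4396*n^3 + 26.4046*n^2 + 2.4996*n + 0.0481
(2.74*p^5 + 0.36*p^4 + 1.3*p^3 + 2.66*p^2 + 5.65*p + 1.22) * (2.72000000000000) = 7.4528*p^5 + 0.9792*p^4 + 3.536*p^3 + 7.2352*p^2 + 15.368*p + 3.3184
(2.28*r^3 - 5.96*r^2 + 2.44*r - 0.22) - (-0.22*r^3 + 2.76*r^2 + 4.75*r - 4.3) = 2.5*r^3 - 8.72*r^2 - 2.31*r + 4.08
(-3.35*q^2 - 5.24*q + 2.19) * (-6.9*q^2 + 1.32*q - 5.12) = 23.115*q^4 + 31.734*q^3 - 4.8758*q^2 + 29.7196*q - 11.2128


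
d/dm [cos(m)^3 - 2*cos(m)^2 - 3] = (4 - 3*cos(m))*sin(m)*cos(m)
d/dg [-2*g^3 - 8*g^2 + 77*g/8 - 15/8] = -6*g^2 - 16*g + 77/8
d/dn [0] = 0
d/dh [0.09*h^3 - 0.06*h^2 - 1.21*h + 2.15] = 0.27*h^2 - 0.12*h - 1.21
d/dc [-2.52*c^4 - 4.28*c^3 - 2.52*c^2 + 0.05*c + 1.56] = -10.08*c^3 - 12.84*c^2 - 5.04*c + 0.05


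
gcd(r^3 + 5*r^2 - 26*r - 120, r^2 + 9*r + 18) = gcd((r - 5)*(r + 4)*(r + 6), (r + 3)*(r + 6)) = r + 6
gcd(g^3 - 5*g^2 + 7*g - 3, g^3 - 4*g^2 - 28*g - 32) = 1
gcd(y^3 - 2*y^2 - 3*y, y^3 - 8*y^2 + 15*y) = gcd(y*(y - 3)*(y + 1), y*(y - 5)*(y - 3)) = y^2 - 3*y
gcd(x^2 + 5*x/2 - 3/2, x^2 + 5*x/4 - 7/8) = x - 1/2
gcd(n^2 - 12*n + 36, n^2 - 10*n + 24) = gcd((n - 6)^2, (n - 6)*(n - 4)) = n - 6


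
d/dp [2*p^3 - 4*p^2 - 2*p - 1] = 6*p^2 - 8*p - 2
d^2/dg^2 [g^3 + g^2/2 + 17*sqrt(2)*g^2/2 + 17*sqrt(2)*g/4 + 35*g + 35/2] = 6*g + 1 + 17*sqrt(2)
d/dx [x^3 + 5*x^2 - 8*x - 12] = 3*x^2 + 10*x - 8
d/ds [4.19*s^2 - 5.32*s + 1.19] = 8.38*s - 5.32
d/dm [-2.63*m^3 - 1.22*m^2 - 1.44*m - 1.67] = -7.89*m^2 - 2.44*m - 1.44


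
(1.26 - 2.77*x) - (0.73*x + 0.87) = 0.39 - 3.5*x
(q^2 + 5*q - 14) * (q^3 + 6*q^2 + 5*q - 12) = q^5 + 11*q^4 + 21*q^3 - 71*q^2 - 130*q + 168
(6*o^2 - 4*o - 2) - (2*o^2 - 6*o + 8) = 4*o^2 + 2*o - 10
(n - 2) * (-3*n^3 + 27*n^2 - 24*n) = -3*n^4 + 33*n^3 - 78*n^2 + 48*n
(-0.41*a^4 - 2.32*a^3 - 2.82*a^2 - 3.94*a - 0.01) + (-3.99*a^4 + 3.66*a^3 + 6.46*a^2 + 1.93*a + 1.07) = -4.4*a^4 + 1.34*a^3 + 3.64*a^2 - 2.01*a + 1.06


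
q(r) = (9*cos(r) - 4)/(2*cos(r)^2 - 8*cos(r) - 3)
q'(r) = (4*sin(r)*cos(r) - 8*sin(r))*(9*cos(r) - 4)/(2*cos(r)^2 - 8*cos(r) - 3)^2 - 9*sin(r)/(2*cos(r)^2 - 8*cos(r) - 3)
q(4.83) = 0.75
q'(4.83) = -3.72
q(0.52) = -0.45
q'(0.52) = 0.41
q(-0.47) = -0.47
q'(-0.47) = -0.37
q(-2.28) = -3.22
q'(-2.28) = -6.25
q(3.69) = -2.21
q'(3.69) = -1.60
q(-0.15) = -0.55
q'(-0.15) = -0.11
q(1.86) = 11.81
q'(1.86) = 201.74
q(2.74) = -2.03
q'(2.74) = 0.95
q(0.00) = -0.56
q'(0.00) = 0.00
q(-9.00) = -2.05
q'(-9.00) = -1.03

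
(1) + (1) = 2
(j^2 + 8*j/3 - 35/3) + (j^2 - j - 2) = 2*j^2 + 5*j/3 - 41/3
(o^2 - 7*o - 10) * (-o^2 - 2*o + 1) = -o^4 + 5*o^3 + 25*o^2 + 13*o - 10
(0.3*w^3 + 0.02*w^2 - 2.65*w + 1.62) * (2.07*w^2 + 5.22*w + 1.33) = 0.621*w^5 + 1.6074*w^4 - 4.9821*w^3 - 10.453*w^2 + 4.9319*w + 2.1546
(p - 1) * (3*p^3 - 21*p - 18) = 3*p^4 - 3*p^3 - 21*p^2 + 3*p + 18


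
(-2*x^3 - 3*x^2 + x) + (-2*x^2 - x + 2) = -2*x^3 - 5*x^2 + 2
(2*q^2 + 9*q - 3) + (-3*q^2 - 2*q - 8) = -q^2 + 7*q - 11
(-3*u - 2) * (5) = -15*u - 10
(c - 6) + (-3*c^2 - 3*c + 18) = -3*c^2 - 2*c + 12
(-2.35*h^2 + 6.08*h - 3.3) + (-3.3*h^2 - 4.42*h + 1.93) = -5.65*h^2 + 1.66*h - 1.37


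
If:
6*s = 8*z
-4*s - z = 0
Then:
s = 0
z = 0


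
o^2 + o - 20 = (o - 4)*(o + 5)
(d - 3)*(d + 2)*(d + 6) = d^3 + 5*d^2 - 12*d - 36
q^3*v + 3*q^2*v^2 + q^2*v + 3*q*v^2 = q*(q + 3*v)*(q*v + v)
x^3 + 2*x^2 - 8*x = x*(x - 2)*(x + 4)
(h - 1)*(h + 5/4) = h^2 + h/4 - 5/4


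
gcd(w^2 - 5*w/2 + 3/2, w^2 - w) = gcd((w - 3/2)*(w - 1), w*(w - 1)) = w - 1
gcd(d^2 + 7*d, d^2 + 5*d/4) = d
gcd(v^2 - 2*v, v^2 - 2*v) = v^2 - 2*v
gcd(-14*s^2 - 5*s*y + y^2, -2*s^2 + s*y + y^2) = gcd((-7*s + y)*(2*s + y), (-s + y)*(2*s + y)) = 2*s + y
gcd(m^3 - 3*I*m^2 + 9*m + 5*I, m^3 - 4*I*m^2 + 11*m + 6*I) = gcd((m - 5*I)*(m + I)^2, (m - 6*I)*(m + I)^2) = m^2 + 2*I*m - 1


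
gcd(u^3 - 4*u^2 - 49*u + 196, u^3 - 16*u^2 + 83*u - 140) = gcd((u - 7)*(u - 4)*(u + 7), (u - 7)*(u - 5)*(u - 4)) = u^2 - 11*u + 28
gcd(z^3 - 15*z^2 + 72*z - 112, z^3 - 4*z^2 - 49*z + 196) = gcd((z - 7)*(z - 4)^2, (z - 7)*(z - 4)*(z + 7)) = z^2 - 11*z + 28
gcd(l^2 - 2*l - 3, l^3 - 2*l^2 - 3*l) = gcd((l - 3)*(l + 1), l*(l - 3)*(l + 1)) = l^2 - 2*l - 3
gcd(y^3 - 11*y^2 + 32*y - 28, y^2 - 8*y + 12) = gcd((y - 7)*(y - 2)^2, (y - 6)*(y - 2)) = y - 2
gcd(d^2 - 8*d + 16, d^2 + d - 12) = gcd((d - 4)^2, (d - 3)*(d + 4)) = 1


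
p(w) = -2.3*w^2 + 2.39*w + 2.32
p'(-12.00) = 57.59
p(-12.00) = -357.56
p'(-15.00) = 71.39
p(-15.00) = -551.03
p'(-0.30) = 3.77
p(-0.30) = 1.40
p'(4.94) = -20.33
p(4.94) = -42.00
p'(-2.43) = 13.57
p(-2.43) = -17.07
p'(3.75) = -14.86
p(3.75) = -21.06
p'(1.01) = -2.26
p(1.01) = 2.39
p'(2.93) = -11.09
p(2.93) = -10.42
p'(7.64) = -32.75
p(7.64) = -113.67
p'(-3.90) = 20.33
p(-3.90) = -41.98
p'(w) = 2.39 - 4.6*w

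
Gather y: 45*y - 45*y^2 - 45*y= -45*y^2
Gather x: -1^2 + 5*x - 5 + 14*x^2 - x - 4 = 14*x^2 + 4*x - 10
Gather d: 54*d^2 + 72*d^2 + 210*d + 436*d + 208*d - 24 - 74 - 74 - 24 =126*d^2 + 854*d - 196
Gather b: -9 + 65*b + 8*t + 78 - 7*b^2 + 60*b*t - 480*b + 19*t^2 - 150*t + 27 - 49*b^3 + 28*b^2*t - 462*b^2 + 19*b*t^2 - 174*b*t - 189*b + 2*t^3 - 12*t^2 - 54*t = -49*b^3 + b^2*(28*t - 469) + b*(19*t^2 - 114*t - 604) + 2*t^3 + 7*t^2 - 196*t + 96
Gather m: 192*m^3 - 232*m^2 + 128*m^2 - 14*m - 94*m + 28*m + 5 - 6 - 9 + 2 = 192*m^3 - 104*m^2 - 80*m - 8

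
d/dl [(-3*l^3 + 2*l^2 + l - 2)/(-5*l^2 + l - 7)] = (15*l^4 - 6*l^3 + 70*l^2 - 48*l - 5)/(25*l^4 - 10*l^3 + 71*l^2 - 14*l + 49)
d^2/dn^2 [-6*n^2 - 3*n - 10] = -12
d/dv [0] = 0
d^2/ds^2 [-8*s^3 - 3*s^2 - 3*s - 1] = -48*s - 6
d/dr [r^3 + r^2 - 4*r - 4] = 3*r^2 + 2*r - 4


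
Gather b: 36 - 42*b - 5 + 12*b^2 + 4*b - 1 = 12*b^2 - 38*b + 30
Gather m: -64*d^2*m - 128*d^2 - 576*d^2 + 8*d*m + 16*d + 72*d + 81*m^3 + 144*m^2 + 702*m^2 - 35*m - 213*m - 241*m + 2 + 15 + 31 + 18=-704*d^2 + 88*d + 81*m^3 + 846*m^2 + m*(-64*d^2 + 8*d - 489) + 66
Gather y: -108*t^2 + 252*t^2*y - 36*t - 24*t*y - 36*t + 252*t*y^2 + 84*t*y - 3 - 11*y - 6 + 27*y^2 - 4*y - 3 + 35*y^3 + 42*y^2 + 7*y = -108*t^2 - 72*t + 35*y^3 + y^2*(252*t + 69) + y*(252*t^2 + 60*t - 8) - 12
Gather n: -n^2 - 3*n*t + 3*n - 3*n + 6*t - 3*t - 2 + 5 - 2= -n^2 - 3*n*t + 3*t + 1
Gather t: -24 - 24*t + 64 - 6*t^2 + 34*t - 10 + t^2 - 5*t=-5*t^2 + 5*t + 30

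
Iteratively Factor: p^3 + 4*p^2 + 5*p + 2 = (p + 2)*(p^2 + 2*p + 1) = (p + 1)*(p + 2)*(p + 1)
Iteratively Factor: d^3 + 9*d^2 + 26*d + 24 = (d + 3)*(d^2 + 6*d + 8) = (d + 3)*(d + 4)*(d + 2)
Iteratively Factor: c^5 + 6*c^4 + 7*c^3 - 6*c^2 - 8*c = (c + 2)*(c^4 + 4*c^3 - c^2 - 4*c) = (c + 1)*(c + 2)*(c^3 + 3*c^2 - 4*c) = (c + 1)*(c + 2)*(c + 4)*(c^2 - c) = c*(c + 1)*(c + 2)*(c + 4)*(c - 1)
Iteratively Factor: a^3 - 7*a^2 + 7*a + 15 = (a - 3)*(a^2 - 4*a - 5) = (a - 5)*(a - 3)*(a + 1)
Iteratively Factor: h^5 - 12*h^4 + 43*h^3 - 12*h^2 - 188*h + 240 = (h - 2)*(h^4 - 10*h^3 + 23*h^2 + 34*h - 120) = (h - 5)*(h - 2)*(h^3 - 5*h^2 - 2*h + 24) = (h - 5)*(h - 3)*(h - 2)*(h^2 - 2*h - 8) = (h - 5)*(h - 4)*(h - 3)*(h - 2)*(h + 2)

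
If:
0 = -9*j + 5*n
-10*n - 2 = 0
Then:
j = -1/9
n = -1/5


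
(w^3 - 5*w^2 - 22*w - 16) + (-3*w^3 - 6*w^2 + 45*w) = -2*w^3 - 11*w^2 + 23*w - 16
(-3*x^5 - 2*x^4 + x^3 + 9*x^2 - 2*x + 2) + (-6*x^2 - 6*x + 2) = -3*x^5 - 2*x^4 + x^3 + 3*x^2 - 8*x + 4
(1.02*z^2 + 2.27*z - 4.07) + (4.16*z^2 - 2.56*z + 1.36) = 5.18*z^2 - 0.29*z - 2.71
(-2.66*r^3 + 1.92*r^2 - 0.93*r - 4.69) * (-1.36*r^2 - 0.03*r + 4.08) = 3.6176*r^5 - 2.5314*r^4 - 9.6456*r^3 + 14.2399*r^2 - 3.6537*r - 19.1352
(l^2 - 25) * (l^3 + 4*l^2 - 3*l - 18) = l^5 + 4*l^4 - 28*l^3 - 118*l^2 + 75*l + 450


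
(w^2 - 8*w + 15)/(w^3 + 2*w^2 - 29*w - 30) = (w - 3)/(w^2 + 7*w + 6)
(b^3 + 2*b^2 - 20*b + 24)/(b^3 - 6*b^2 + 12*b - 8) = (b + 6)/(b - 2)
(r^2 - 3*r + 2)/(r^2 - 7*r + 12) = (r^2 - 3*r + 2)/(r^2 - 7*r + 12)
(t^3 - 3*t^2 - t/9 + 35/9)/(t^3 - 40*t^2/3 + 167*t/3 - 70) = (3*t^2 - 2*t - 5)/(3*(t^2 - 11*t + 30))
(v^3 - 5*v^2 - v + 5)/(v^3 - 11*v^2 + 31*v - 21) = (v^2 - 4*v - 5)/(v^2 - 10*v + 21)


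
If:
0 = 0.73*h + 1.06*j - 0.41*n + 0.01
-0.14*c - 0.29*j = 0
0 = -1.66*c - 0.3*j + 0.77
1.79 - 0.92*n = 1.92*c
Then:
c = 0.51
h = 0.84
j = -0.25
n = 0.89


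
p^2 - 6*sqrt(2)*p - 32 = (p - 8*sqrt(2))*(p + 2*sqrt(2))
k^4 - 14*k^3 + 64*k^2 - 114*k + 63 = (k - 7)*(k - 3)^2*(k - 1)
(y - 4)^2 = y^2 - 8*y + 16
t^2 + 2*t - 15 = (t - 3)*(t + 5)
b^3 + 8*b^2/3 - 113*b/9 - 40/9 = (b - 8/3)*(b + 1/3)*(b + 5)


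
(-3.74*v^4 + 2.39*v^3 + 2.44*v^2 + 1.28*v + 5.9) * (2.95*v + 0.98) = -11.033*v^5 + 3.3853*v^4 + 9.5402*v^3 + 6.1672*v^2 + 18.6594*v + 5.782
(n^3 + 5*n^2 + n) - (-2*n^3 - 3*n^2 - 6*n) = 3*n^3 + 8*n^2 + 7*n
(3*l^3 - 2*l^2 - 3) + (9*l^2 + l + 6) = 3*l^3 + 7*l^2 + l + 3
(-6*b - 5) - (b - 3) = -7*b - 2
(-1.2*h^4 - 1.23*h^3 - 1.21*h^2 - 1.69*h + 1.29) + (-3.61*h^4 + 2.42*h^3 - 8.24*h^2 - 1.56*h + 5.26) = -4.81*h^4 + 1.19*h^3 - 9.45*h^2 - 3.25*h + 6.55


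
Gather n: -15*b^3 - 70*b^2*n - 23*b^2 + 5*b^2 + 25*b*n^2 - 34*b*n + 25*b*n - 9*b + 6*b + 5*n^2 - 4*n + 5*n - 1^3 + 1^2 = -15*b^3 - 18*b^2 - 3*b + n^2*(25*b + 5) + n*(-70*b^2 - 9*b + 1)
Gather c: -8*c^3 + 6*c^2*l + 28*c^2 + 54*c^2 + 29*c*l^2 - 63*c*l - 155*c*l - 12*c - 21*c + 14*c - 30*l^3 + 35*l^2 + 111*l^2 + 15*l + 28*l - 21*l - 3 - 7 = -8*c^3 + c^2*(6*l + 82) + c*(29*l^2 - 218*l - 19) - 30*l^3 + 146*l^2 + 22*l - 10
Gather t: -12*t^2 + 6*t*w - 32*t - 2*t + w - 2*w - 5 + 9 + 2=-12*t^2 + t*(6*w - 34) - w + 6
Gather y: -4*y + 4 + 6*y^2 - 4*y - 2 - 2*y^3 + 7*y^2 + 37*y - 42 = -2*y^3 + 13*y^2 + 29*y - 40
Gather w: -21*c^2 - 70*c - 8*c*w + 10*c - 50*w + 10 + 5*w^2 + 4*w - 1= -21*c^2 - 60*c + 5*w^2 + w*(-8*c - 46) + 9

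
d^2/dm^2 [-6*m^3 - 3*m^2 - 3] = -36*m - 6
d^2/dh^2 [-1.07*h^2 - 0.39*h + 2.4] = -2.14000000000000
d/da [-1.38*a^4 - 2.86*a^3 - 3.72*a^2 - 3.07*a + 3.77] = -5.52*a^3 - 8.58*a^2 - 7.44*a - 3.07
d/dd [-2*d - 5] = -2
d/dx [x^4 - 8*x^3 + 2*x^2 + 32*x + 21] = 4*x^3 - 24*x^2 + 4*x + 32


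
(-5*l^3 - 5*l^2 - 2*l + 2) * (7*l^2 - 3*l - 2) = -35*l^5 - 20*l^4 + 11*l^3 + 30*l^2 - 2*l - 4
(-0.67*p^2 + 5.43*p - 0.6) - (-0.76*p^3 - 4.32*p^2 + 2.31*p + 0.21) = 0.76*p^3 + 3.65*p^2 + 3.12*p - 0.81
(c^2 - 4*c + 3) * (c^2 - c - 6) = c^4 - 5*c^3 + c^2 + 21*c - 18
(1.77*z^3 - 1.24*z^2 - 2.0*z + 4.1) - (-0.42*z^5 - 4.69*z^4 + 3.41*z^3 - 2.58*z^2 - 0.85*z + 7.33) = 0.42*z^5 + 4.69*z^4 - 1.64*z^3 + 1.34*z^2 - 1.15*z - 3.23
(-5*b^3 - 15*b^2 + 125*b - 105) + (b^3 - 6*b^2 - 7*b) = -4*b^3 - 21*b^2 + 118*b - 105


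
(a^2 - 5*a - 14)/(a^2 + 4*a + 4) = (a - 7)/(a + 2)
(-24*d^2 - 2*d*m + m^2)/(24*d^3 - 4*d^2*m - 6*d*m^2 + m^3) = (-4*d - m)/(4*d^2 - m^2)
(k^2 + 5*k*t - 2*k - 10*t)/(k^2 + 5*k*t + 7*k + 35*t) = (k - 2)/(k + 7)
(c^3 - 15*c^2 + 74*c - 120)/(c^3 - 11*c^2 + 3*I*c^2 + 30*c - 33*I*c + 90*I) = (c - 4)/(c + 3*I)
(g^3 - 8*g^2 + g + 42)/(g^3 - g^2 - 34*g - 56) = (g - 3)/(g + 4)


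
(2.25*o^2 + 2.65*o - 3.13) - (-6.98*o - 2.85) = 2.25*o^2 + 9.63*o - 0.28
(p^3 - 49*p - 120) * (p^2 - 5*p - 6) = p^5 - 5*p^4 - 55*p^3 + 125*p^2 + 894*p + 720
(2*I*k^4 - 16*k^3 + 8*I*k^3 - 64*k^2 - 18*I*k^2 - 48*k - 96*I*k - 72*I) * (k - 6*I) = 2*I*k^5 - 4*k^4 + 8*I*k^4 - 16*k^3 + 78*I*k^3 - 156*k^2 + 288*I*k^2 - 576*k + 216*I*k - 432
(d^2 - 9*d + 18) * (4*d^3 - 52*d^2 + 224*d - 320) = 4*d^5 - 88*d^4 + 764*d^3 - 3272*d^2 + 6912*d - 5760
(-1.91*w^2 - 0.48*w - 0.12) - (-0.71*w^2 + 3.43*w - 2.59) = -1.2*w^2 - 3.91*w + 2.47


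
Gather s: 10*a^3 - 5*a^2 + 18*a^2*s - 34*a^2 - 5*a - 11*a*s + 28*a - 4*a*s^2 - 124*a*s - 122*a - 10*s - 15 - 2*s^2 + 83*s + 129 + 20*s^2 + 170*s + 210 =10*a^3 - 39*a^2 - 99*a + s^2*(18 - 4*a) + s*(18*a^2 - 135*a + 243) + 324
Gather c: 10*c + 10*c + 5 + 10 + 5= 20*c + 20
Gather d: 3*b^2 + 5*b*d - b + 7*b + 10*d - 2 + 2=3*b^2 + 6*b + d*(5*b + 10)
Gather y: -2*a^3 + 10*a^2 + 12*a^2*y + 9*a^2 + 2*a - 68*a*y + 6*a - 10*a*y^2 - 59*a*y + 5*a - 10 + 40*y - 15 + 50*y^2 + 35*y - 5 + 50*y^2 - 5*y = -2*a^3 + 19*a^2 + 13*a + y^2*(100 - 10*a) + y*(12*a^2 - 127*a + 70) - 30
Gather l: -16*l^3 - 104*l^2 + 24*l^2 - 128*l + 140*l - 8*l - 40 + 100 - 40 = -16*l^3 - 80*l^2 + 4*l + 20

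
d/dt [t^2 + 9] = 2*t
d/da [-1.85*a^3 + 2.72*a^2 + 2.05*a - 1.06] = -5.55*a^2 + 5.44*a + 2.05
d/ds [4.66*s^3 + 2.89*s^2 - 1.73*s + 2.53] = 13.98*s^2 + 5.78*s - 1.73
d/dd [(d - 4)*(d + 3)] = 2*d - 1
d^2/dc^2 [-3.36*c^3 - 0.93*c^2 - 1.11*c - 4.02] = -20.16*c - 1.86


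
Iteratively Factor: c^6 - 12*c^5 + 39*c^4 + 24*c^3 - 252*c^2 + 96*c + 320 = (c - 5)*(c^5 - 7*c^4 + 4*c^3 + 44*c^2 - 32*c - 64) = (c - 5)*(c - 2)*(c^4 - 5*c^3 - 6*c^2 + 32*c + 32) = (c - 5)*(c - 4)*(c - 2)*(c^3 - c^2 - 10*c - 8) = (c - 5)*(c - 4)*(c - 2)*(c + 1)*(c^2 - 2*c - 8) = (c - 5)*(c - 4)*(c - 2)*(c + 1)*(c + 2)*(c - 4)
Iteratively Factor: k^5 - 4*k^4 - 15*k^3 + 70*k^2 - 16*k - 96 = (k + 1)*(k^4 - 5*k^3 - 10*k^2 + 80*k - 96) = (k - 2)*(k + 1)*(k^3 - 3*k^2 - 16*k + 48) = (k - 2)*(k + 1)*(k + 4)*(k^2 - 7*k + 12) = (k - 4)*(k - 2)*(k + 1)*(k + 4)*(k - 3)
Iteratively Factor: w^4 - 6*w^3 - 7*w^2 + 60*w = (w + 3)*(w^3 - 9*w^2 + 20*w) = w*(w + 3)*(w^2 - 9*w + 20) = w*(w - 4)*(w + 3)*(w - 5)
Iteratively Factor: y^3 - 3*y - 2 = (y + 1)*(y^2 - y - 2) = (y + 1)^2*(y - 2)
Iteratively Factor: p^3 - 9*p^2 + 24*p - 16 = (p - 4)*(p^2 - 5*p + 4) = (p - 4)^2*(p - 1)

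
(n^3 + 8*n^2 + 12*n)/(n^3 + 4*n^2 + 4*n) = (n + 6)/(n + 2)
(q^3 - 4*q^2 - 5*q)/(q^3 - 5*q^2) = (q + 1)/q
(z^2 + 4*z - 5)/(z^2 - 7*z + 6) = (z + 5)/(z - 6)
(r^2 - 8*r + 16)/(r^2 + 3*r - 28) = (r - 4)/(r + 7)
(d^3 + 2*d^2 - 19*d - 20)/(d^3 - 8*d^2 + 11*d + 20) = (d + 5)/(d - 5)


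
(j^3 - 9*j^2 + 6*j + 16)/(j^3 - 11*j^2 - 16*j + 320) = (j^2 - j - 2)/(j^2 - 3*j - 40)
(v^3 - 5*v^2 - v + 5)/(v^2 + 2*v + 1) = (v^2 - 6*v + 5)/(v + 1)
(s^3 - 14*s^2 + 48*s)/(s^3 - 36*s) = (s - 8)/(s + 6)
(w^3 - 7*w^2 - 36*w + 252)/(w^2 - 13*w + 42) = w + 6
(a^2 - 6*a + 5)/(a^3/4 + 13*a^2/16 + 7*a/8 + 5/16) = 16*(a^2 - 6*a + 5)/(4*a^3 + 13*a^2 + 14*a + 5)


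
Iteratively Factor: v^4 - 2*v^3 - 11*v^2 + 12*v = (v + 3)*(v^3 - 5*v^2 + 4*v) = v*(v + 3)*(v^2 - 5*v + 4) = v*(v - 1)*(v + 3)*(v - 4)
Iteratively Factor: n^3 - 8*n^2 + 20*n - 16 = (n - 2)*(n^2 - 6*n + 8) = (n - 2)^2*(n - 4)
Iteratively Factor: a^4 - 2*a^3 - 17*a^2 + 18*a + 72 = (a + 2)*(a^3 - 4*a^2 - 9*a + 36) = (a + 2)*(a + 3)*(a^2 - 7*a + 12) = (a - 4)*(a + 2)*(a + 3)*(a - 3)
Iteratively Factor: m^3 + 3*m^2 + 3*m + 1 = (m + 1)*(m^2 + 2*m + 1) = (m + 1)^2*(m + 1)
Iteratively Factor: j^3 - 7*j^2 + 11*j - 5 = (j - 5)*(j^2 - 2*j + 1) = (j - 5)*(j - 1)*(j - 1)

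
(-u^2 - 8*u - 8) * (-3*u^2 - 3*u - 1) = 3*u^4 + 27*u^3 + 49*u^2 + 32*u + 8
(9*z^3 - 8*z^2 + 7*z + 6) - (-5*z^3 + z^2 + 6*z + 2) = 14*z^3 - 9*z^2 + z + 4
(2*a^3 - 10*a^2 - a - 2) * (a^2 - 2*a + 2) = 2*a^5 - 14*a^4 + 23*a^3 - 20*a^2 + 2*a - 4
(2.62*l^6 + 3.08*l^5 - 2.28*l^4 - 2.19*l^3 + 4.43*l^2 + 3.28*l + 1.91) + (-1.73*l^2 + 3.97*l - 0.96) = 2.62*l^6 + 3.08*l^5 - 2.28*l^4 - 2.19*l^3 + 2.7*l^2 + 7.25*l + 0.95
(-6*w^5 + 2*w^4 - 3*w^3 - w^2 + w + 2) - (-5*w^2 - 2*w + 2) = -6*w^5 + 2*w^4 - 3*w^3 + 4*w^2 + 3*w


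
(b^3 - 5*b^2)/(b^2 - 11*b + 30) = b^2/(b - 6)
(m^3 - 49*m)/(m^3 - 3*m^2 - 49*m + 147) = m/(m - 3)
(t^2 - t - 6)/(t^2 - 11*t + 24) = (t + 2)/(t - 8)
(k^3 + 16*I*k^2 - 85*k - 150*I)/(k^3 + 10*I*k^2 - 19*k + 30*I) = (k + 5*I)/(k - I)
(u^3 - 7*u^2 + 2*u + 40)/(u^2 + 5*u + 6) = (u^2 - 9*u + 20)/(u + 3)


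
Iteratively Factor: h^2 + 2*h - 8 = (h - 2)*(h + 4)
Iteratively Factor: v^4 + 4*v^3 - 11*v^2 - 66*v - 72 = (v + 3)*(v^3 + v^2 - 14*v - 24) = (v + 2)*(v + 3)*(v^2 - v - 12) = (v - 4)*(v + 2)*(v + 3)*(v + 3)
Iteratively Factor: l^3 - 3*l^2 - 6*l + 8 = (l + 2)*(l^2 - 5*l + 4) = (l - 1)*(l + 2)*(l - 4)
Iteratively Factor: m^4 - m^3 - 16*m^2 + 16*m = (m - 4)*(m^3 + 3*m^2 - 4*m) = (m - 4)*(m + 4)*(m^2 - m) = m*(m - 4)*(m + 4)*(m - 1)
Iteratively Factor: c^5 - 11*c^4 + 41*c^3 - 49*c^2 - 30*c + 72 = (c - 3)*(c^4 - 8*c^3 + 17*c^2 + 2*c - 24) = (c - 3)*(c + 1)*(c^3 - 9*c^2 + 26*c - 24) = (c - 3)^2*(c + 1)*(c^2 - 6*c + 8) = (c - 4)*(c - 3)^2*(c + 1)*(c - 2)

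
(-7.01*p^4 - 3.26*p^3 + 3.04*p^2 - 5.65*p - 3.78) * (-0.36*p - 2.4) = 2.5236*p^5 + 17.9976*p^4 + 6.7296*p^3 - 5.262*p^2 + 14.9208*p + 9.072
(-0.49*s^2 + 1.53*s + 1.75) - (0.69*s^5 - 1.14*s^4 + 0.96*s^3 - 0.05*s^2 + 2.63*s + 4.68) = -0.69*s^5 + 1.14*s^4 - 0.96*s^3 - 0.44*s^2 - 1.1*s - 2.93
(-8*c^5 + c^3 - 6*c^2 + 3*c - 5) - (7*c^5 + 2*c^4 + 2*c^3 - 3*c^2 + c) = -15*c^5 - 2*c^4 - c^3 - 3*c^2 + 2*c - 5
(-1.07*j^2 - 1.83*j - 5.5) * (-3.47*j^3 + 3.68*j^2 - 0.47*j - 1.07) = 3.7129*j^5 + 2.4125*j^4 + 12.8535*j^3 - 18.235*j^2 + 4.5431*j + 5.885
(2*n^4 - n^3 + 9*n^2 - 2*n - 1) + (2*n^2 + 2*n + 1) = 2*n^4 - n^3 + 11*n^2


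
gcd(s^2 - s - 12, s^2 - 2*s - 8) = s - 4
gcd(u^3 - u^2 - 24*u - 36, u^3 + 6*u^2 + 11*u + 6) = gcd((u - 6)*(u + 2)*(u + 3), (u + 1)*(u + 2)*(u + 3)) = u^2 + 5*u + 6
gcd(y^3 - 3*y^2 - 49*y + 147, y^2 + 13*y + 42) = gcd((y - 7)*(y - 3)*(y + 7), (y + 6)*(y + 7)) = y + 7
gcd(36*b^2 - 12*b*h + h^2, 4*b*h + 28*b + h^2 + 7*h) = 1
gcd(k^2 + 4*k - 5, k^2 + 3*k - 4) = k - 1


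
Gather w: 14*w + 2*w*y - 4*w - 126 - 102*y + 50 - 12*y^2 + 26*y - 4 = w*(2*y + 10) - 12*y^2 - 76*y - 80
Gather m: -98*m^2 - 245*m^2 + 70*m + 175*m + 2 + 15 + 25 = -343*m^2 + 245*m + 42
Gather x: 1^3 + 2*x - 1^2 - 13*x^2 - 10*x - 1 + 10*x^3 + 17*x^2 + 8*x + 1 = 10*x^3 + 4*x^2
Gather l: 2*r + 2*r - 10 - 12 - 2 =4*r - 24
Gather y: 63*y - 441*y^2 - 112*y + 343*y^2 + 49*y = -98*y^2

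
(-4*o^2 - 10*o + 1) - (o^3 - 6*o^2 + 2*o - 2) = -o^3 + 2*o^2 - 12*o + 3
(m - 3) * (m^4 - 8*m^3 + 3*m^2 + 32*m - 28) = m^5 - 11*m^4 + 27*m^3 + 23*m^2 - 124*m + 84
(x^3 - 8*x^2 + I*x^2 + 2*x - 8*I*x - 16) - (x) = x^3 - 8*x^2 + I*x^2 + x - 8*I*x - 16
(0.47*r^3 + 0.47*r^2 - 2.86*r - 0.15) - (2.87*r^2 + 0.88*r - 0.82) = 0.47*r^3 - 2.4*r^2 - 3.74*r + 0.67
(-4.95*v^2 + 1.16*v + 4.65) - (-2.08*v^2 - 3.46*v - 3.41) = -2.87*v^2 + 4.62*v + 8.06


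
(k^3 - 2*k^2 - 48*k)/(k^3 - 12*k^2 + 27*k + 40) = k*(k + 6)/(k^2 - 4*k - 5)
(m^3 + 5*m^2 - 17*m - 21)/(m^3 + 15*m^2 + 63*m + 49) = (m - 3)/(m + 7)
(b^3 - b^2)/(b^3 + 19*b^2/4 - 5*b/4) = 4*b*(b - 1)/(4*b^2 + 19*b - 5)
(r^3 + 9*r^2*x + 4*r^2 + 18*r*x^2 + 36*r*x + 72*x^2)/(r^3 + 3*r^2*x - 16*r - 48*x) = (r + 6*x)/(r - 4)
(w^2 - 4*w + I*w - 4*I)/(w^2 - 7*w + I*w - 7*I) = (w - 4)/(w - 7)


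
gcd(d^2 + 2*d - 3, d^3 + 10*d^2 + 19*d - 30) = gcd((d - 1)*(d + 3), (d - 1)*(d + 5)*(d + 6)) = d - 1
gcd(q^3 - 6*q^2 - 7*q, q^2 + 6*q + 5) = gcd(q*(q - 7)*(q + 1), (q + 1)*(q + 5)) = q + 1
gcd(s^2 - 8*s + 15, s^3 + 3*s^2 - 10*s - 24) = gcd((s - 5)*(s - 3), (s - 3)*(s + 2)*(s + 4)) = s - 3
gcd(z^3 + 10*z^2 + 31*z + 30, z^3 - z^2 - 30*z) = z + 5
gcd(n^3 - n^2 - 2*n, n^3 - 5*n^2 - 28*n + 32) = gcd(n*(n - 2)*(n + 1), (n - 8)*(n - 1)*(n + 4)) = 1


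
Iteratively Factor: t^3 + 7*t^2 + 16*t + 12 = (t + 3)*(t^2 + 4*t + 4) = (t + 2)*(t + 3)*(t + 2)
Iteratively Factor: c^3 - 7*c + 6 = (c - 2)*(c^2 + 2*c - 3) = (c - 2)*(c - 1)*(c + 3)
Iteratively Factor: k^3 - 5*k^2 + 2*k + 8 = (k - 4)*(k^2 - k - 2) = (k - 4)*(k + 1)*(k - 2)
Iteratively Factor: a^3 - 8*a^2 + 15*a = (a - 3)*(a^2 - 5*a) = (a - 5)*(a - 3)*(a)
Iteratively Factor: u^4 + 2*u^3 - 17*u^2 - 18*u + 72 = (u - 3)*(u^3 + 5*u^2 - 2*u - 24) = (u - 3)*(u + 3)*(u^2 + 2*u - 8) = (u - 3)*(u + 3)*(u + 4)*(u - 2)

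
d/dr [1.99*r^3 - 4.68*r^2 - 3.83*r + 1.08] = 5.97*r^2 - 9.36*r - 3.83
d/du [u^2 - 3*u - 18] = 2*u - 3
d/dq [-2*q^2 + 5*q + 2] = 5 - 4*q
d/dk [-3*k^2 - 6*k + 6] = -6*k - 6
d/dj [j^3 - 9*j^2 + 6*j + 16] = 3*j^2 - 18*j + 6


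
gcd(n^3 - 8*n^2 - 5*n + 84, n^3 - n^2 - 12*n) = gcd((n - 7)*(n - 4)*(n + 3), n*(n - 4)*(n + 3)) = n^2 - n - 12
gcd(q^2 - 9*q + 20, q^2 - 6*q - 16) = 1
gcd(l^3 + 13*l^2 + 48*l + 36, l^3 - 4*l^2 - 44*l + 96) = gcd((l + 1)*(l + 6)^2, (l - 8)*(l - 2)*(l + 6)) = l + 6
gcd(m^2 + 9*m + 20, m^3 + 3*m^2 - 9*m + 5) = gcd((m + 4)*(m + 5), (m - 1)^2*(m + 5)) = m + 5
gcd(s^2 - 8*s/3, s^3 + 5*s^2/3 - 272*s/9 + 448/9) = s - 8/3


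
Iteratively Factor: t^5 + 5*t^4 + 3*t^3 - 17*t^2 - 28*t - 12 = (t - 2)*(t^4 + 7*t^3 + 17*t^2 + 17*t + 6) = (t - 2)*(t + 1)*(t^3 + 6*t^2 + 11*t + 6) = (t - 2)*(t + 1)*(t + 2)*(t^2 + 4*t + 3) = (t - 2)*(t + 1)^2*(t + 2)*(t + 3)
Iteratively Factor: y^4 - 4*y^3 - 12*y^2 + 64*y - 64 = (y - 2)*(y^3 - 2*y^2 - 16*y + 32) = (y - 4)*(y - 2)*(y^2 + 2*y - 8) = (y - 4)*(y - 2)*(y + 4)*(y - 2)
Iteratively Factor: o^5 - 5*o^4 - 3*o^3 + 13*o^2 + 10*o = (o - 5)*(o^4 - 3*o^2 - 2*o) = (o - 5)*(o + 1)*(o^3 - o^2 - 2*o) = o*(o - 5)*(o + 1)*(o^2 - o - 2) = o*(o - 5)*(o - 2)*(o + 1)*(o + 1)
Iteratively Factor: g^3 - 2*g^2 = (g)*(g^2 - 2*g) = g^2*(g - 2)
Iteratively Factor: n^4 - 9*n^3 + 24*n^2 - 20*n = (n - 2)*(n^3 - 7*n^2 + 10*n) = (n - 5)*(n - 2)*(n^2 - 2*n) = (n - 5)*(n - 2)^2*(n)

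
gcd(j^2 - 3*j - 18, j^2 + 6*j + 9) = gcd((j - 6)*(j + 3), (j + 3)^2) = j + 3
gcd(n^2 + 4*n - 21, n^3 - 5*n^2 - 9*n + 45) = n - 3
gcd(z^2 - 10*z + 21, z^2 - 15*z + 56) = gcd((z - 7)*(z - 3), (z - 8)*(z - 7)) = z - 7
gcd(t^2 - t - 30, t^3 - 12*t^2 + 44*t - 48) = t - 6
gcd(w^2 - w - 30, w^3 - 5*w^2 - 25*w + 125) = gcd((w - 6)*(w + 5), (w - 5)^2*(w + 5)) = w + 5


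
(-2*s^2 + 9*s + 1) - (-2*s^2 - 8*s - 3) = 17*s + 4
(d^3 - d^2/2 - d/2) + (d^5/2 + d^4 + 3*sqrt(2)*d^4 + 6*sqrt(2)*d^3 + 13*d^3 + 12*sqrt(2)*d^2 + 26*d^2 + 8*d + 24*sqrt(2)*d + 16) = d^5/2 + d^4 + 3*sqrt(2)*d^4 + 6*sqrt(2)*d^3 + 14*d^3 + 12*sqrt(2)*d^2 + 51*d^2/2 + 15*d/2 + 24*sqrt(2)*d + 16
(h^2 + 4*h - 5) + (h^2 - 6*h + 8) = 2*h^2 - 2*h + 3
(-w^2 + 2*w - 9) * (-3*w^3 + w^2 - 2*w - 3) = 3*w^5 - 7*w^4 + 31*w^3 - 10*w^2 + 12*w + 27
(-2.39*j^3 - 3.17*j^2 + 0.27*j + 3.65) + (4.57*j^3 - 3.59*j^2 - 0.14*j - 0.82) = 2.18*j^3 - 6.76*j^2 + 0.13*j + 2.83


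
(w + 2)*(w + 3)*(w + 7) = w^3 + 12*w^2 + 41*w + 42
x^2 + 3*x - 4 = (x - 1)*(x + 4)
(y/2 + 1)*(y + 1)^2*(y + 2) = y^4/2 + 3*y^3 + 13*y^2/2 + 6*y + 2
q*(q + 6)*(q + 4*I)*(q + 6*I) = q^4 + 6*q^3 + 10*I*q^3 - 24*q^2 + 60*I*q^2 - 144*q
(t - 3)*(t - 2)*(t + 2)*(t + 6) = t^4 + 3*t^3 - 22*t^2 - 12*t + 72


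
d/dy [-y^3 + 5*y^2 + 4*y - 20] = -3*y^2 + 10*y + 4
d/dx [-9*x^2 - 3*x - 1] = -18*x - 3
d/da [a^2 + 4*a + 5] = 2*a + 4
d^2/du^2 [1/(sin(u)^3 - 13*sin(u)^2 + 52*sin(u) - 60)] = (-9*sin(u)^6 + 143*sin(u)^5 - 768*sin(u)^4 + 1280*sin(u)^3 + 1742*sin(u)^2 - 6816*sin(u) + 3848)/(sin(u)^3 - 13*sin(u)^2 + 52*sin(u) - 60)^3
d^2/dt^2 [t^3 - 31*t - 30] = 6*t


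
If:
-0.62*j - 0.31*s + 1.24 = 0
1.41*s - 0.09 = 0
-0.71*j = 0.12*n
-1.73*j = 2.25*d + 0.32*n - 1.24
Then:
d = 0.69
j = 1.97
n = -11.64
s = 0.06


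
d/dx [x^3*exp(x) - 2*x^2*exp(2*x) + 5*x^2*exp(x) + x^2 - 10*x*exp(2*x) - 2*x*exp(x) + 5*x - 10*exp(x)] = x^3*exp(x) - 4*x^2*exp(2*x) + 8*x^2*exp(x) - 24*x*exp(2*x) + 8*x*exp(x) + 2*x - 10*exp(2*x) - 12*exp(x) + 5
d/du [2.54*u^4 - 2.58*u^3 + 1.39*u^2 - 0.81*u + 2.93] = 10.16*u^3 - 7.74*u^2 + 2.78*u - 0.81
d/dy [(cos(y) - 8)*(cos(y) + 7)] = sin(y) - sin(2*y)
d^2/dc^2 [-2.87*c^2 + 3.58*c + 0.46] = -5.74000000000000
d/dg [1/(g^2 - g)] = (1 - 2*g)/(g^2*(g - 1)^2)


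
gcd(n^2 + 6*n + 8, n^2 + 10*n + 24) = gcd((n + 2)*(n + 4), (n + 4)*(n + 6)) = n + 4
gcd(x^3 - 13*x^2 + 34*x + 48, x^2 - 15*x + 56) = x - 8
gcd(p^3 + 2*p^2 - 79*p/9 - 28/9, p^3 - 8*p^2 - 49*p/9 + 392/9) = p - 7/3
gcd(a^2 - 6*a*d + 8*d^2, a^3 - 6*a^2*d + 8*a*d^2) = a^2 - 6*a*d + 8*d^2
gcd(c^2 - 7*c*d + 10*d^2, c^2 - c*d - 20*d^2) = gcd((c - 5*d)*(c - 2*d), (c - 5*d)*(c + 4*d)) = c - 5*d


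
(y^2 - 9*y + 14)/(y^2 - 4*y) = (y^2 - 9*y + 14)/(y*(y - 4))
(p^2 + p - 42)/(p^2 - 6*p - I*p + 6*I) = (p + 7)/(p - I)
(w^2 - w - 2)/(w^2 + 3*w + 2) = (w - 2)/(w + 2)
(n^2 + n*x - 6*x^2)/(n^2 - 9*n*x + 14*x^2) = (-n - 3*x)/(-n + 7*x)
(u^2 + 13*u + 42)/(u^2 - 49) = (u + 6)/(u - 7)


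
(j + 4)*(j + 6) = j^2 + 10*j + 24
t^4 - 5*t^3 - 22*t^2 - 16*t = t*(t - 8)*(t + 1)*(t + 2)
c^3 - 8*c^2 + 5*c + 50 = (c - 5)^2*(c + 2)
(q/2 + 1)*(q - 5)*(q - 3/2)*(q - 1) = q^4/2 - 11*q^3/4 - q^2/2 + 41*q/4 - 15/2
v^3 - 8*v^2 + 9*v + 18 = (v - 6)*(v - 3)*(v + 1)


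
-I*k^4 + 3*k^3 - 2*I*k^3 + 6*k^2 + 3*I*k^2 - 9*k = k*(k + 3)*(k + 3*I)*(-I*k + I)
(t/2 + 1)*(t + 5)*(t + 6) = t^3/2 + 13*t^2/2 + 26*t + 30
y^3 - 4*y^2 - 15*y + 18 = (y - 6)*(y - 1)*(y + 3)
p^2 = p^2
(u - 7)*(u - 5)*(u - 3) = u^3 - 15*u^2 + 71*u - 105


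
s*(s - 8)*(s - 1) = s^3 - 9*s^2 + 8*s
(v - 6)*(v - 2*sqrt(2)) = v^2 - 6*v - 2*sqrt(2)*v + 12*sqrt(2)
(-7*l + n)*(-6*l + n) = 42*l^2 - 13*l*n + n^2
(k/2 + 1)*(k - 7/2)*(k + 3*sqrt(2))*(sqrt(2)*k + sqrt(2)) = sqrt(2)*k^4/2 - sqrt(2)*k^3/4 + 3*k^3 - 17*sqrt(2)*k^2/4 - 3*k^2/2 - 51*k/2 - 7*sqrt(2)*k/2 - 21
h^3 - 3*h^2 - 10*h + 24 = (h - 4)*(h - 2)*(h + 3)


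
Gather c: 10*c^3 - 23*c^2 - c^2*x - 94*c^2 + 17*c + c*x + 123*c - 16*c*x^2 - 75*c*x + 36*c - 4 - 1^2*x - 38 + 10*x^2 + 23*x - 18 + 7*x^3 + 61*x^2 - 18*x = 10*c^3 + c^2*(-x - 117) + c*(-16*x^2 - 74*x + 176) + 7*x^3 + 71*x^2 + 4*x - 60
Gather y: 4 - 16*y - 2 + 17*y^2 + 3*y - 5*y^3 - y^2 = -5*y^3 + 16*y^2 - 13*y + 2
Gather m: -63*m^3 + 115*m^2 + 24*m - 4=-63*m^3 + 115*m^2 + 24*m - 4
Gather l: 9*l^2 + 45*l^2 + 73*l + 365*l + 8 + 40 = 54*l^2 + 438*l + 48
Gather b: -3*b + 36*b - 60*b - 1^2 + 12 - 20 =-27*b - 9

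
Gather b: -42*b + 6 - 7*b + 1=7 - 49*b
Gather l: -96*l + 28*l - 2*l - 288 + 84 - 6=-70*l - 210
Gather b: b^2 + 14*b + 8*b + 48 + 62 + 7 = b^2 + 22*b + 117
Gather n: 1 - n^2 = 1 - n^2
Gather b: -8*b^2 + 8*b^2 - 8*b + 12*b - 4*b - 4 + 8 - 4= 0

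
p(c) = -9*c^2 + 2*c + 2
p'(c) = 2 - 18*c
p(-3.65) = -125.20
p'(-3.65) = 67.70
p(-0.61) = -2.57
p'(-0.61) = 12.98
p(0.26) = 1.91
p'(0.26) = -2.68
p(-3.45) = -112.02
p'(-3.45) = 64.10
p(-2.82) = -75.21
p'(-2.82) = 52.76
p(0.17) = 2.08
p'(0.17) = -1.06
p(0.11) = 2.11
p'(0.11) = 0.02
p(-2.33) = -51.52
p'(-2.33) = 43.94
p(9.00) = -709.00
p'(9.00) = -160.00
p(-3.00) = -85.00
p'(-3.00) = 56.00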